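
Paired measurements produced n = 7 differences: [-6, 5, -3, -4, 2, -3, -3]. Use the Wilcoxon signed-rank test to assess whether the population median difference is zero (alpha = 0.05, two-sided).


Step 1: Drop any zero differences (none here) and take |d_i|.
|d| = [6, 5, 3, 4, 2, 3, 3]
Step 2: Midrank |d_i| (ties get averaged ranks).
ranks: |6|->7, |5|->6, |3|->3, |4|->5, |2|->1, |3|->3, |3|->3
Step 3: Attach original signs; sum ranks with positive sign and with negative sign.
W+ = 6 + 1 = 7
W- = 7 + 3 + 5 + 3 + 3 = 21
(Check: W+ + W- = 28 should equal n(n+1)/2 = 28.)
Step 4: Test statistic W = min(W+, W-) = 7.
Step 5: Ties in |d|, so use the tie-corrected normal approximation.
        E[W] = n(n+1)/4 = 7*8/4 = 14.
        Tie groups: |d|=3 (t=3); sum(t^3 - t) = 24.
        Var[W] = n(n+1)(2n+1)/24 - sum(t^3-t)/48 = 840/24 - 24/48 = 34.5.
        z = (W - E[W]) / sqrt(Var[W]) = (7 - 14) / 5.8737 = -1.1918.
        Two-sided p = 2*Phi(z) = 0.233356.
Step 6: alpha = 0.05. fail to reject H0.

W+ = 7, W- = 21, W = min = 7, p = 0.233356, fail to reject H0.


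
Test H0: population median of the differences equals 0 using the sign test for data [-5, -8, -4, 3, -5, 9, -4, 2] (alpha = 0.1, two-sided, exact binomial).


Step 1: Discard zero differences. Original n = 8; n_eff = number of nonzero differences = 8.
Nonzero differences (with sign): -5, -8, -4, +3, -5, +9, -4, +2
Step 2: Count signs: positive = 3, negative = 5.
Step 3: Under H0: P(positive) = 0.5, so the number of positives S ~ Bin(8, 0.5).
Step 4: Two-sided exact p-value = sum of Bin(8,0.5) probabilities at or below the observed probability = 0.726562.
Step 5: alpha = 0.1. fail to reject H0.

n_eff = 8, pos = 3, neg = 5, p = 0.726562, fail to reject H0.


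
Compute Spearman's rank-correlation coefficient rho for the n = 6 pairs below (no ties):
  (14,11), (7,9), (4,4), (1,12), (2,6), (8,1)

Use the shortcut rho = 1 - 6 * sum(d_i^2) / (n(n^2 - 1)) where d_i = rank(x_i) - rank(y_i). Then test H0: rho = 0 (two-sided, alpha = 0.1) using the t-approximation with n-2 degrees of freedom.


Step 1: Rank x and y separately (midranks; no ties here).
rank(x): 14->6, 7->4, 4->3, 1->1, 2->2, 8->5
rank(y): 11->5, 9->4, 4->2, 12->6, 6->3, 1->1
Step 2: d_i = R_x(i) - R_y(i); compute d_i^2.
  (6-5)^2=1, (4-4)^2=0, (3-2)^2=1, (1-6)^2=25, (2-3)^2=1, (5-1)^2=16
sum(d^2) = 44.
Step 3: rho = 1 - 6*44 / (6*(6^2 - 1)) = 1 - 264/210 = -0.257143.
Step 4: Under H0, t = rho * sqrt((n-2)/(1-rho^2)) = -0.5322 ~ t(4).
Step 5: Two-sided p-value from the t-distribution with 4 df = 0.622787.
Step 6: alpha = 0.1. fail to reject H0.

rho = -0.2571, p = 0.622787, fail to reject H0 at alpha = 0.1.


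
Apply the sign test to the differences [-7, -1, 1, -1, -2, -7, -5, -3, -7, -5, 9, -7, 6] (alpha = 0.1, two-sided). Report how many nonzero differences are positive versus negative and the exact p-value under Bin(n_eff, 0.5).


Step 1: Discard zero differences. Original n = 13; n_eff = number of nonzero differences = 13.
Nonzero differences (with sign): -7, -1, +1, -1, -2, -7, -5, -3, -7, -5, +9, -7, +6
Step 2: Count signs: positive = 3, negative = 10.
Step 3: Under H0: P(positive) = 0.5, so the number of positives S ~ Bin(13, 0.5).
Step 4: Two-sided exact p-value = sum of Bin(13,0.5) probabilities at or below the observed probability = 0.092285.
Step 5: alpha = 0.1. reject H0.

n_eff = 13, pos = 3, neg = 10, p = 0.092285, reject H0.


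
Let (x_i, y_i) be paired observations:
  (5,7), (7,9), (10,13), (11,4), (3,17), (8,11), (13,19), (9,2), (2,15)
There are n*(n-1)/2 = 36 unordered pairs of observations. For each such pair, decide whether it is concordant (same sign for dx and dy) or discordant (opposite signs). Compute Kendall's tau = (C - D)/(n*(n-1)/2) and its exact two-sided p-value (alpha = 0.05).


Step 1: Enumerate the 36 unordered pairs (i,j) with i<j and classify each by sign(x_j-x_i) * sign(y_j-y_i).
  (1,2):dx=+2,dy=+2->C; (1,3):dx=+5,dy=+6->C; (1,4):dx=+6,dy=-3->D; (1,5):dx=-2,dy=+10->D
  (1,6):dx=+3,dy=+4->C; (1,7):dx=+8,dy=+12->C; (1,8):dx=+4,dy=-5->D; (1,9):dx=-3,dy=+8->D
  (2,3):dx=+3,dy=+4->C; (2,4):dx=+4,dy=-5->D; (2,5):dx=-4,dy=+8->D; (2,6):dx=+1,dy=+2->C
  (2,7):dx=+6,dy=+10->C; (2,8):dx=+2,dy=-7->D; (2,9):dx=-5,dy=+6->D; (3,4):dx=+1,dy=-9->D
  (3,5):dx=-7,dy=+4->D; (3,6):dx=-2,dy=-2->C; (3,7):dx=+3,dy=+6->C; (3,8):dx=-1,dy=-11->C
  (3,9):dx=-8,dy=+2->D; (4,5):dx=-8,dy=+13->D; (4,6):dx=-3,dy=+7->D; (4,7):dx=+2,dy=+15->C
  (4,8):dx=-2,dy=-2->C; (4,9):dx=-9,dy=+11->D; (5,6):dx=+5,dy=-6->D; (5,7):dx=+10,dy=+2->C
  (5,8):dx=+6,dy=-15->D; (5,9):dx=-1,dy=-2->C; (6,7):dx=+5,dy=+8->C; (6,8):dx=+1,dy=-9->D
  (6,9):dx=-6,dy=+4->D; (7,8):dx=-4,dy=-17->C; (7,9):dx=-11,dy=-4->C; (8,9):dx=-7,dy=+13->D
Step 2: C = 17, D = 19, total pairs = 36.
Step 3: tau = (C - D)/(n(n-1)/2) = (17 - 19)/36 = -0.055556.
Step 4: Exact two-sided p-value (enumerate n! = 362880 permutations of y under H0): p = 0.919455.
Step 5: alpha = 0.05. fail to reject H0.

tau_b = -0.0556 (C=17, D=19), p = 0.919455, fail to reject H0.


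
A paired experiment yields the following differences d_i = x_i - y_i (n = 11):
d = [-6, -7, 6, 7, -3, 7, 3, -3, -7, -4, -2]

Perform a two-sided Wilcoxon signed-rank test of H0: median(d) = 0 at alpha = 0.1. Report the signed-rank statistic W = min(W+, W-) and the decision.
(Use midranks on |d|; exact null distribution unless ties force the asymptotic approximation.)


Step 1: Drop any zero differences (none here) and take |d_i|.
|d| = [6, 7, 6, 7, 3, 7, 3, 3, 7, 4, 2]
Step 2: Midrank |d_i| (ties get averaged ranks).
ranks: |6|->6.5, |7|->9.5, |6|->6.5, |7|->9.5, |3|->3, |7|->9.5, |3|->3, |3|->3, |7|->9.5, |4|->5, |2|->1
Step 3: Attach original signs; sum ranks with positive sign and with negative sign.
W+ = 6.5 + 9.5 + 9.5 + 3 = 28.5
W- = 6.5 + 9.5 + 3 + 3 + 9.5 + 5 + 1 = 37.5
(Check: W+ + W- = 66 should equal n(n+1)/2 = 66.)
Step 4: Test statistic W = min(W+, W-) = 28.5.
Step 5: Ties in |d|, so use the tie-corrected normal approximation.
        E[W] = n(n+1)/4 = 11*12/4 = 33.
        Tie groups: |d|=3 (t=3), |d|=6 (t=2), |d|=7 (t=4); sum(t^3 - t) = 90.
        Var[W] = n(n+1)(2n+1)/24 - sum(t^3-t)/48 = 3036/24 - 90/48 = 124.625.
        z = (W - E[W]) / sqrt(Var[W]) = (28.5 - 33) / 11.1636 = -0.4031.
        Two-sided p = 2*Phi(z) = 0.686877.
Step 6: alpha = 0.1. fail to reject H0.

W+ = 28.5, W- = 37.5, W = min = 28.5, p = 0.686877, fail to reject H0.


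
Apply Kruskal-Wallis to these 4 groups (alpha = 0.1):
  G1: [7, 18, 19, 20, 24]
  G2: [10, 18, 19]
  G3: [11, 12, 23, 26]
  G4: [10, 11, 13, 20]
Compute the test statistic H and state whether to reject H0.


Step 1: Combine all N = 16 observations and assign midranks.
sorted (value, group, rank): (7,G1,1), (10,G2,2.5), (10,G4,2.5), (11,G3,4.5), (11,G4,4.5), (12,G3,6), (13,G4,7), (18,G1,8.5), (18,G2,8.5), (19,G1,10.5), (19,G2,10.5), (20,G1,12.5), (20,G4,12.5), (23,G3,14), (24,G1,15), (26,G3,16)
Step 2: Sum ranks within each group.
R_1 = 47.5 (n_1 = 5)
R_2 = 21.5 (n_2 = 3)
R_3 = 40.5 (n_3 = 4)
R_4 = 26.5 (n_4 = 4)
Step 3: H = 12/(N(N+1)) * sum(R_i^2/n_i) - 3(N+1)
     = 12/(16*17) * (47.5^2/5 + 21.5^2/3 + 40.5^2/4 + 26.5^2/4) - 3*17
     = 0.044118 * 1190.96 - 51
     = 1.542279.
Step 4: Ties present; correction factor C = 1 - 30/(16^3 - 16) = 0.992647. Corrected H = 1.542279 / 0.992647 = 1.553704.
Step 5: Under H0, H ~ chi^2(3); p-value = 0.669932.
Step 6: alpha = 0.1. fail to reject H0.

H = 1.5537, df = 3, p = 0.669932, fail to reject H0.


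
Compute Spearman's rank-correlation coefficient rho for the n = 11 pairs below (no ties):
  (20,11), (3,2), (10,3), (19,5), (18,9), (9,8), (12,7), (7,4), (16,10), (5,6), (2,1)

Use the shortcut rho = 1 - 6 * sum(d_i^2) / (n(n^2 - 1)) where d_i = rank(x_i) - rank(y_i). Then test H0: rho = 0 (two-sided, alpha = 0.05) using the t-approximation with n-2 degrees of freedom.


Step 1: Rank x and y separately (midranks; no ties here).
rank(x): 20->11, 3->2, 10->6, 19->10, 18->9, 9->5, 12->7, 7->4, 16->8, 5->3, 2->1
rank(y): 11->11, 2->2, 3->3, 5->5, 9->9, 8->8, 7->7, 4->4, 10->10, 6->6, 1->1
Step 2: d_i = R_x(i) - R_y(i); compute d_i^2.
  (11-11)^2=0, (2-2)^2=0, (6-3)^2=9, (10-5)^2=25, (9-9)^2=0, (5-8)^2=9, (7-7)^2=0, (4-4)^2=0, (8-10)^2=4, (3-6)^2=9, (1-1)^2=0
sum(d^2) = 56.
Step 3: rho = 1 - 6*56 / (11*(11^2 - 1)) = 1 - 336/1320 = 0.745455.
Step 4: Under H0, t = rho * sqrt((n-2)/(1-rho^2)) = 3.3551 ~ t(9).
Step 5: Two-sided p-value from the t-distribution with 9 df = 0.008455.
Step 6: alpha = 0.05. reject H0.

rho = 0.7455, p = 0.008455, reject H0 at alpha = 0.05.


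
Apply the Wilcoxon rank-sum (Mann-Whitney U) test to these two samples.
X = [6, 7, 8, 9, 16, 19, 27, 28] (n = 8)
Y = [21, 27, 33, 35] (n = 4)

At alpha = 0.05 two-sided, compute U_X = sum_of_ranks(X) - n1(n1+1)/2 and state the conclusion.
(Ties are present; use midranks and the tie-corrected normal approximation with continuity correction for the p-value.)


Step 1: Combine and sort all 12 observations; assign midranks.
sorted (value, group): (6,X), (7,X), (8,X), (9,X), (16,X), (19,X), (21,Y), (27,X), (27,Y), (28,X), (33,Y), (35,Y)
ranks: 6->1, 7->2, 8->3, 9->4, 16->5, 19->6, 21->7, 27->8.5, 27->8.5, 28->10, 33->11, 35->12
Step 2: Rank sum for X: R1 = 1 + 2 + 3 + 4 + 5 + 6 + 8.5 + 10 = 39.5.
Step 3: U_X = R1 - n1(n1+1)/2 = 39.5 - 8*9/2 = 39.5 - 36 = 3.5.
       U_Y = n1*n2 - U_X = 32 - 3.5 = 28.5.
Step 4: Ties are present, so use the tie-corrected normal approximation (with continuity correction) for the p-value.
Step 5: p-value = 0.041184; compare to alpha = 0.05. reject H0.

U_X = 3.5, p = 0.041184, reject H0 at alpha = 0.05.


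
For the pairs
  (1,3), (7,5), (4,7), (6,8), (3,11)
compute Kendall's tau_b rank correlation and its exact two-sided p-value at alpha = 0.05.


Step 1: Enumerate the 10 unordered pairs (i,j) with i<j and classify each by sign(x_j-x_i) * sign(y_j-y_i).
  (1,2):dx=+6,dy=+2->C; (1,3):dx=+3,dy=+4->C; (1,4):dx=+5,dy=+5->C; (1,5):dx=+2,dy=+8->C
  (2,3):dx=-3,dy=+2->D; (2,4):dx=-1,dy=+3->D; (2,5):dx=-4,dy=+6->D; (3,4):dx=+2,dy=+1->C
  (3,5):dx=-1,dy=+4->D; (4,5):dx=-3,dy=+3->D
Step 2: C = 5, D = 5, total pairs = 10.
Step 3: tau = (C - D)/(n(n-1)/2) = (5 - 5)/10 = 0.000000.
Step 4: Exact two-sided p-value (enumerate n! = 120 permutations of y under H0): p = 1.000000.
Step 5: alpha = 0.05. fail to reject H0.

tau_b = 0.0000 (C=5, D=5), p = 1.000000, fail to reject H0.


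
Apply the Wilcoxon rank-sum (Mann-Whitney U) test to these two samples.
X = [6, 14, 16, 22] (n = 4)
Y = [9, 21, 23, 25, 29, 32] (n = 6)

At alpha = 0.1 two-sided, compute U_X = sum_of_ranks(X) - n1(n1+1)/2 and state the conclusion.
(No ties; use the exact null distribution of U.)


Step 1: Combine and sort all 10 observations; assign midranks.
sorted (value, group): (6,X), (9,Y), (14,X), (16,X), (21,Y), (22,X), (23,Y), (25,Y), (29,Y), (32,Y)
ranks: 6->1, 9->2, 14->3, 16->4, 21->5, 22->6, 23->7, 25->8, 29->9, 32->10
Step 2: Rank sum for X: R1 = 1 + 3 + 4 + 6 = 14.
Step 3: U_X = R1 - n1(n1+1)/2 = 14 - 4*5/2 = 14 - 10 = 4.
       U_Y = n1*n2 - U_X = 24 - 4 = 20.
Step 4: No ties, so the exact null distribution of U (based on enumerating the C(10,4) = 210 equally likely rank assignments) gives the two-sided p-value.
Step 5: p-value = 0.114286; compare to alpha = 0.1. fail to reject H0.

U_X = 4, p = 0.114286, fail to reject H0 at alpha = 0.1.


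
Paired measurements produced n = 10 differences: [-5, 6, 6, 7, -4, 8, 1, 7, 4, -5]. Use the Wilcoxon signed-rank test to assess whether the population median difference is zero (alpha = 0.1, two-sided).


Step 1: Drop any zero differences (none here) and take |d_i|.
|d| = [5, 6, 6, 7, 4, 8, 1, 7, 4, 5]
Step 2: Midrank |d_i| (ties get averaged ranks).
ranks: |5|->4.5, |6|->6.5, |6|->6.5, |7|->8.5, |4|->2.5, |8|->10, |1|->1, |7|->8.5, |4|->2.5, |5|->4.5
Step 3: Attach original signs; sum ranks with positive sign and with negative sign.
W+ = 6.5 + 6.5 + 8.5 + 10 + 1 + 8.5 + 2.5 = 43.5
W- = 4.5 + 2.5 + 4.5 = 11.5
(Check: W+ + W- = 55 should equal n(n+1)/2 = 55.)
Step 4: Test statistic W = min(W+, W-) = 11.5.
Step 5: Ties in |d|, so use the tie-corrected normal approximation.
        E[W] = n(n+1)/4 = 10*11/4 = 27.5.
        Tie groups: |d|=4 (t=2), |d|=5 (t=2), |d|=6 (t=2), |d|=7 (t=2); sum(t^3 - t) = 24.
        Var[W] = n(n+1)(2n+1)/24 - sum(t^3-t)/48 = 2310/24 - 24/48 = 95.75.
        z = (W - E[W]) / sqrt(Var[W]) = (11.5 - 27.5) / 9.7852 = -1.6351.
        Two-sided p = 2*Phi(z) = 0.102023.
Step 6: alpha = 0.1. fail to reject H0.

W+ = 43.5, W- = 11.5, W = min = 11.5, p = 0.102023, fail to reject H0.


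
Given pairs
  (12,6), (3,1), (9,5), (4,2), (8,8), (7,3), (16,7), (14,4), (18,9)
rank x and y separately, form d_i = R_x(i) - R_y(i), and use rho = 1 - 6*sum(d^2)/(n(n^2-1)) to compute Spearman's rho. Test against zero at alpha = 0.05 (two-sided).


Step 1: Rank x and y separately (midranks; no ties here).
rank(x): 12->6, 3->1, 9->5, 4->2, 8->4, 7->3, 16->8, 14->7, 18->9
rank(y): 6->6, 1->1, 5->5, 2->2, 8->8, 3->3, 7->7, 4->4, 9->9
Step 2: d_i = R_x(i) - R_y(i); compute d_i^2.
  (6-6)^2=0, (1-1)^2=0, (5-5)^2=0, (2-2)^2=0, (4-8)^2=16, (3-3)^2=0, (8-7)^2=1, (7-4)^2=9, (9-9)^2=0
sum(d^2) = 26.
Step 3: rho = 1 - 6*26 / (9*(9^2 - 1)) = 1 - 156/720 = 0.783333.
Step 4: Under H0, t = rho * sqrt((n-2)/(1-rho^2)) = 3.3341 ~ t(7).
Step 5: Two-sided p-value from the t-distribution with 7 df = 0.012520.
Step 6: alpha = 0.05. reject H0.

rho = 0.7833, p = 0.012520, reject H0 at alpha = 0.05.


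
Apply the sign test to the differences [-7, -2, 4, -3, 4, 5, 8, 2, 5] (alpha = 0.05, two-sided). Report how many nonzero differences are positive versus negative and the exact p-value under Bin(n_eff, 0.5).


Step 1: Discard zero differences. Original n = 9; n_eff = number of nonzero differences = 9.
Nonzero differences (with sign): -7, -2, +4, -3, +4, +5, +8, +2, +5
Step 2: Count signs: positive = 6, negative = 3.
Step 3: Under H0: P(positive) = 0.5, so the number of positives S ~ Bin(9, 0.5).
Step 4: Two-sided exact p-value = sum of Bin(9,0.5) probabilities at or below the observed probability = 0.507812.
Step 5: alpha = 0.05. fail to reject H0.

n_eff = 9, pos = 6, neg = 3, p = 0.507812, fail to reject H0.


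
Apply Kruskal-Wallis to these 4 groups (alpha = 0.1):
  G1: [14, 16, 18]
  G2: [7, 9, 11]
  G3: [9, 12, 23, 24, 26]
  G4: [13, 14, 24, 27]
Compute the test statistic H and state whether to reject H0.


Step 1: Combine all N = 15 observations and assign midranks.
sorted (value, group, rank): (7,G2,1), (9,G2,2.5), (9,G3,2.5), (11,G2,4), (12,G3,5), (13,G4,6), (14,G1,7.5), (14,G4,7.5), (16,G1,9), (18,G1,10), (23,G3,11), (24,G3,12.5), (24,G4,12.5), (26,G3,14), (27,G4,15)
Step 2: Sum ranks within each group.
R_1 = 26.5 (n_1 = 3)
R_2 = 7.5 (n_2 = 3)
R_3 = 45 (n_3 = 5)
R_4 = 41 (n_4 = 4)
Step 3: H = 12/(N(N+1)) * sum(R_i^2/n_i) - 3(N+1)
     = 12/(15*16) * (26.5^2/3 + 7.5^2/3 + 45^2/5 + 41^2/4) - 3*16
     = 0.050000 * 1078.08 - 48
     = 5.904167.
Step 4: Ties present; correction factor C = 1 - 18/(15^3 - 15) = 0.994643. Corrected H = 5.904167 / 0.994643 = 5.935966.
Step 5: Under H0, H ~ chi^2(3); p-value = 0.114767.
Step 6: alpha = 0.1. fail to reject H0.

H = 5.9360, df = 3, p = 0.114767, fail to reject H0.


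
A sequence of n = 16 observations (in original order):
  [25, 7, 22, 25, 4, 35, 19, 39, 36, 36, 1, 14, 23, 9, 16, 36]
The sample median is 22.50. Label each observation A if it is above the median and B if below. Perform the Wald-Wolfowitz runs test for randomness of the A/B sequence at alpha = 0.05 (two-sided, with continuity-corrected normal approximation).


Step 1: Compute median = 22.50; label A = above, B = below.
Labels in order: ABBABABAAABBABBA  (n_A = 8, n_B = 8)
Step 2: Count runs R = 11.
Step 3: Under H0 (random ordering), E[R] = 2*n_A*n_B/(n_A+n_B) + 1 = 2*8*8/16 + 1 = 9.0000.
        Var[R] = 2*n_A*n_B*(2*n_A*n_B - n_A - n_B) / ((n_A+n_B)^2 * (n_A+n_B-1)) = 14336/3840 = 3.7333.
        SD[R] = 1.9322.
Step 4: Continuity-corrected z = (R - 0.5 - E[R]) / SD[R] = (11 - 0.5 - 9.0000) / 1.9322 = 0.7763.
Step 5: Two-sided p-value via normal approximation = 2*(1 - Phi(|z|)) = 0.437558.
Step 6: alpha = 0.05. fail to reject H0.

R = 11, z = 0.7763, p = 0.437558, fail to reject H0.


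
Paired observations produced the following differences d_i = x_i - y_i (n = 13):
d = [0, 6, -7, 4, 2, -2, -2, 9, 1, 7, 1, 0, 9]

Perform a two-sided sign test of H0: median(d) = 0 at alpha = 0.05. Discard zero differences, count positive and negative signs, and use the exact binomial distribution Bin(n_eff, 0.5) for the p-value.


Step 1: Discard zero differences. Original n = 13; n_eff = number of nonzero differences = 11.
Nonzero differences (with sign): +6, -7, +4, +2, -2, -2, +9, +1, +7, +1, +9
Step 2: Count signs: positive = 8, negative = 3.
Step 3: Under H0: P(positive) = 0.5, so the number of positives S ~ Bin(11, 0.5).
Step 4: Two-sided exact p-value = sum of Bin(11,0.5) probabilities at or below the observed probability = 0.226562.
Step 5: alpha = 0.05. fail to reject H0.

n_eff = 11, pos = 8, neg = 3, p = 0.226562, fail to reject H0.


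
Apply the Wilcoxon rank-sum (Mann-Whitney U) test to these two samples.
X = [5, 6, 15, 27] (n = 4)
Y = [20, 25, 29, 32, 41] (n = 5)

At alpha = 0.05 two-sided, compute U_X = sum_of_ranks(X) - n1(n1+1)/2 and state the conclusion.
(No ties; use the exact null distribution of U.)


Step 1: Combine and sort all 9 observations; assign midranks.
sorted (value, group): (5,X), (6,X), (15,X), (20,Y), (25,Y), (27,X), (29,Y), (32,Y), (41,Y)
ranks: 5->1, 6->2, 15->3, 20->4, 25->5, 27->6, 29->7, 32->8, 41->9
Step 2: Rank sum for X: R1 = 1 + 2 + 3 + 6 = 12.
Step 3: U_X = R1 - n1(n1+1)/2 = 12 - 4*5/2 = 12 - 10 = 2.
       U_Y = n1*n2 - U_X = 20 - 2 = 18.
Step 4: No ties, so the exact null distribution of U (based on enumerating the C(9,4) = 126 equally likely rank assignments) gives the two-sided p-value.
Step 5: p-value = 0.063492; compare to alpha = 0.05. fail to reject H0.

U_X = 2, p = 0.063492, fail to reject H0 at alpha = 0.05.


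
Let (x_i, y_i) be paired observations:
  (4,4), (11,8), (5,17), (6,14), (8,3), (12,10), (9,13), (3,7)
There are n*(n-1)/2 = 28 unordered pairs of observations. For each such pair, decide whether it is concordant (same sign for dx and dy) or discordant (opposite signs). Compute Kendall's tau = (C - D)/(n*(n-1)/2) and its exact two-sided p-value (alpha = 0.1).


Step 1: Enumerate the 28 unordered pairs (i,j) with i<j and classify each by sign(x_j-x_i) * sign(y_j-y_i).
  (1,2):dx=+7,dy=+4->C; (1,3):dx=+1,dy=+13->C; (1,4):dx=+2,dy=+10->C; (1,5):dx=+4,dy=-1->D
  (1,6):dx=+8,dy=+6->C; (1,7):dx=+5,dy=+9->C; (1,8):dx=-1,dy=+3->D; (2,3):dx=-6,dy=+9->D
  (2,4):dx=-5,dy=+6->D; (2,5):dx=-3,dy=-5->C; (2,6):dx=+1,dy=+2->C; (2,7):dx=-2,dy=+5->D
  (2,8):dx=-8,dy=-1->C; (3,4):dx=+1,dy=-3->D; (3,5):dx=+3,dy=-14->D; (3,6):dx=+7,dy=-7->D
  (3,7):dx=+4,dy=-4->D; (3,8):dx=-2,dy=-10->C; (4,5):dx=+2,dy=-11->D; (4,6):dx=+6,dy=-4->D
  (4,7):dx=+3,dy=-1->D; (4,8):dx=-3,dy=-7->C; (5,6):dx=+4,dy=+7->C; (5,7):dx=+1,dy=+10->C
  (5,8):dx=-5,dy=+4->D; (6,7):dx=-3,dy=+3->D; (6,8):dx=-9,dy=-3->C; (7,8):dx=-6,dy=-6->C
Step 2: C = 14, D = 14, total pairs = 28.
Step 3: tau = (C - D)/(n(n-1)/2) = (14 - 14)/28 = 0.000000.
Step 4: Exact two-sided p-value (enumerate n! = 40320 permutations of y under H0): p = 1.000000.
Step 5: alpha = 0.1. fail to reject H0.

tau_b = 0.0000 (C=14, D=14), p = 1.000000, fail to reject H0.


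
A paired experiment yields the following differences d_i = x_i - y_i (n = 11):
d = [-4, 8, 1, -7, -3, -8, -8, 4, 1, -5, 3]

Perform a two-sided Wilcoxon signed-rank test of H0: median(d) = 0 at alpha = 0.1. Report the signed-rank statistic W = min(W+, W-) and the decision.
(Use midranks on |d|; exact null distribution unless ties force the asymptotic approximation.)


Step 1: Drop any zero differences (none here) and take |d_i|.
|d| = [4, 8, 1, 7, 3, 8, 8, 4, 1, 5, 3]
Step 2: Midrank |d_i| (ties get averaged ranks).
ranks: |4|->5.5, |8|->10, |1|->1.5, |7|->8, |3|->3.5, |8|->10, |8|->10, |4|->5.5, |1|->1.5, |5|->7, |3|->3.5
Step 3: Attach original signs; sum ranks with positive sign and with negative sign.
W+ = 10 + 1.5 + 5.5 + 1.5 + 3.5 = 22
W- = 5.5 + 8 + 3.5 + 10 + 10 + 7 = 44
(Check: W+ + W- = 66 should equal n(n+1)/2 = 66.)
Step 4: Test statistic W = min(W+, W-) = 22.
Step 5: Ties in |d|, so use the tie-corrected normal approximation.
        E[W] = n(n+1)/4 = 11*12/4 = 33.
        Tie groups: |d|=1 (t=2), |d|=3 (t=2), |d|=4 (t=2), |d|=8 (t=3); sum(t^3 - t) = 42.
        Var[W] = n(n+1)(2n+1)/24 - sum(t^3-t)/48 = 3036/24 - 42/48 = 125.625.
        z = (W - E[W]) / sqrt(Var[W]) = (22 - 33) / 11.2083 = -0.9814.
        Two-sided p = 2*Phi(z) = 0.326386.
Step 6: alpha = 0.1. fail to reject H0.

W+ = 22, W- = 44, W = min = 22, p = 0.326386, fail to reject H0.


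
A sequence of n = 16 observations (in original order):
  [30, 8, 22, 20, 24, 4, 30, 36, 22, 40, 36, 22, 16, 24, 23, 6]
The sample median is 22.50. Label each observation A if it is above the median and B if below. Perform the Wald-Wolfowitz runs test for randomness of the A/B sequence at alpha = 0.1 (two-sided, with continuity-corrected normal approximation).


Step 1: Compute median = 22.50; label A = above, B = below.
Labels in order: ABBBABAABAABBAAB  (n_A = 8, n_B = 8)
Step 2: Count runs R = 10.
Step 3: Under H0 (random ordering), E[R] = 2*n_A*n_B/(n_A+n_B) + 1 = 2*8*8/16 + 1 = 9.0000.
        Var[R] = 2*n_A*n_B*(2*n_A*n_B - n_A - n_B) / ((n_A+n_B)^2 * (n_A+n_B-1)) = 14336/3840 = 3.7333.
        SD[R] = 1.9322.
Step 4: Continuity-corrected z = (R - 0.5 - E[R]) / SD[R] = (10 - 0.5 - 9.0000) / 1.9322 = 0.2588.
Step 5: Two-sided p-value via normal approximation = 2*(1 - Phi(|z|)) = 0.795809.
Step 6: alpha = 0.1. fail to reject H0.

R = 10, z = 0.2588, p = 0.795809, fail to reject H0.


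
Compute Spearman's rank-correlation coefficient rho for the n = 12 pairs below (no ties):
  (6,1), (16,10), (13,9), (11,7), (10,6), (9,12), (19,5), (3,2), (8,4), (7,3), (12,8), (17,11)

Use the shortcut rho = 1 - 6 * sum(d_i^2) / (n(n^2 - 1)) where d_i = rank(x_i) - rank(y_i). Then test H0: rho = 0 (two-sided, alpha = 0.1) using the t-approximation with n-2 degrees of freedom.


Step 1: Rank x and y separately (midranks; no ties here).
rank(x): 6->2, 16->10, 13->9, 11->7, 10->6, 9->5, 19->12, 3->1, 8->4, 7->3, 12->8, 17->11
rank(y): 1->1, 10->10, 9->9, 7->7, 6->6, 12->12, 5->5, 2->2, 4->4, 3->3, 8->8, 11->11
Step 2: d_i = R_x(i) - R_y(i); compute d_i^2.
  (2-1)^2=1, (10-10)^2=0, (9-9)^2=0, (7-7)^2=0, (6-6)^2=0, (5-12)^2=49, (12-5)^2=49, (1-2)^2=1, (4-4)^2=0, (3-3)^2=0, (8-8)^2=0, (11-11)^2=0
sum(d^2) = 100.
Step 3: rho = 1 - 6*100 / (12*(12^2 - 1)) = 1 - 600/1716 = 0.650350.
Step 4: Under H0, t = rho * sqrt((n-2)/(1-rho^2)) = 2.7073 ~ t(10).
Step 5: Two-sided p-value from the t-distribution with 10 df = 0.022034.
Step 6: alpha = 0.1. reject H0.

rho = 0.6503, p = 0.022034, reject H0 at alpha = 0.1.


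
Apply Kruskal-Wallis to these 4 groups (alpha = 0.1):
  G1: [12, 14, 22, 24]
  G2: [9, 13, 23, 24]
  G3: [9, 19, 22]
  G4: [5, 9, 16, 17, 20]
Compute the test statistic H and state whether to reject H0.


Step 1: Combine all N = 16 observations and assign midranks.
sorted (value, group, rank): (5,G4,1), (9,G2,3), (9,G3,3), (9,G4,3), (12,G1,5), (13,G2,6), (14,G1,7), (16,G4,8), (17,G4,9), (19,G3,10), (20,G4,11), (22,G1,12.5), (22,G3,12.5), (23,G2,14), (24,G1,15.5), (24,G2,15.5)
Step 2: Sum ranks within each group.
R_1 = 40 (n_1 = 4)
R_2 = 38.5 (n_2 = 4)
R_3 = 25.5 (n_3 = 3)
R_4 = 32 (n_4 = 5)
Step 3: H = 12/(N(N+1)) * sum(R_i^2/n_i) - 3(N+1)
     = 12/(16*17) * (40^2/4 + 38.5^2/4 + 25.5^2/3 + 32^2/5) - 3*17
     = 0.044118 * 1192.11 - 51
     = 1.593199.
Step 4: Ties present; correction factor C = 1 - 36/(16^3 - 16) = 0.991176. Corrected H = 1.593199 / 0.991176 = 1.607381.
Step 5: Under H0, H ~ chi^2(3); p-value = 0.657717.
Step 6: alpha = 0.1. fail to reject H0.

H = 1.6074, df = 3, p = 0.657717, fail to reject H0.


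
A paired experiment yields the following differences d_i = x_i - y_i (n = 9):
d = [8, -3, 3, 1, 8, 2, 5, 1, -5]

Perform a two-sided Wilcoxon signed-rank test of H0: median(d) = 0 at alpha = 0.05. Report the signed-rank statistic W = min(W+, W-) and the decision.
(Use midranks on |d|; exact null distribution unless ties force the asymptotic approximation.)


Step 1: Drop any zero differences (none here) and take |d_i|.
|d| = [8, 3, 3, 1, 8, 2, 5, 1, 5]
Step 2: Midrank |d_i| (ties get averaged ranks).
ranks: |8|->8.5, |3|->4.5, |3|->4.5, |1|->1.5, |8|->8.5, |2|->3, |5|->6.5, |1|->1.5, |5|->6.5
Step 3: Attach original signs; sum ranks with positive sign and with negative sign.
W+ = 8.5 + 4.5 + 1.5 + 8.5 + 3 + 6.5 + 1.5 = 34
W- = 4.5 + 6.5 = 11
(Check: W+ + W- = 45 should equal n(n+1)/2 = 45.)
Step 4: Test statistic W = min(W+, W-) = 11.
Step 5: Ties in |d|, so use the tie-corrected normal approximation.
        E[W] = n(n+1)/4 = 9*10/4 = 22.5.
        Tie groups: |d|=1 (t=2), |d|=3 (t=2), |d|=5 (t=2), |d|=8 (t=2); sum(t^3 - t) = 24.
        Var[W] = n(n+1)(2n+1)/24 - sum(t^3-t)/48 = 1710/24 - 24/48 = 70.75.
        z = (W - E[W]) / sqrt(Var[W]) = (11 - 22.5) / 8.4113 = -1.3672.
        Two-sided p = 2*Phi(z) = 0.171560.
Step 6: alpha = 0.05. fail to reject H0.

W+ = 34, W- = 11, W = min = 11, p = 0.171560, fail to reject H0.


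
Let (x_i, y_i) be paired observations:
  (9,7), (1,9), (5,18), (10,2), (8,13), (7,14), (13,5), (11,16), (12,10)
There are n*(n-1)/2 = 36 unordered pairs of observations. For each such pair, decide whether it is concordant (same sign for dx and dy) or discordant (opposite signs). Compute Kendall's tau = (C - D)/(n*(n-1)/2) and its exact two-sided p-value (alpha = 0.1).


Step 1: Enumerate the 36 unordered pairs (i,j) with i<j and classify each by sign(x_j-x_i) * sign(y_j-y_i).
  (1,2):dx=-8,dy=+2->D; (1,3):dx=-4,dy=+11->D; (1,4):dx=+1,dy=-5->D; (1,5):dx=-1,dy=+6->D
  (1,6):dx=-2,dy=+7->D; (1,7):dx=+4,dy=-2->D; (1,8):dx=+2,dy=+9->C; (1,9):dx=+3,dy=+3->C
  (2,3):dx=+4,dy=+9->C; (2,4):dx=+9,dy=-7->D; (2,5):dx=+7,dy=+4->C; (2,6):dx=+6,dy=+5->C
  (2,7):dx=+12,dy=-4->D; (2,8):dx=+10,dy=+7->C; (2,9):dx=+11,dy=+1->C; (3,4):dx=+5,dy=-16->D
  (3,5):dx=+3,dy=-5->D; (3,6):dx=+2,dy=-4->D; (3,7):dx=+8,dy=-13->D; (3,8):dx=+6,dy=-2->D
  (3,9):dx=+7,dy=-8->D; (4,5):dx=-2,dy=+11->D; (4,6):dx=-3,dy=+12->D; (4,7):dx=+3,dy=+3->C
  (4,8):dx=+1,dy=+14->C; (4,9):dx=+2,dy=+8->C; (5,6):dx=-1,dy=+1->D; (5,7):dx=+5,dy=-8->D
  (5,8):dx=+3,dy=+3->C; (5,9):dx=+4,dy=-3->D; (6,7):dx=+6,dy=-9->D; (6,8):dx=+4,dy=+2->C
  (6,9):dx=+5,dy=-4->D; (7,8):dx=-2,dy=+11->D; (7,9):dx=-1,dy=+5->D; (8,9):dx=+1,dy=-6->D
Step 2: C = 12, D = 24, total pairs = 36.
Step 3: tau = (C - D)/(n(n-1)/2) = (12 - 24)/36 = -0.333333.
Step 4: Exact two-sided p-value (enumerate n! = 362880 permutations of y under H0): p = 0.259518.
Step 5: alpha = 0.1. fail to reject H0.

tau_b = -0.3333 (C=12, D=24), p = 0.259518, fail to reject H0.


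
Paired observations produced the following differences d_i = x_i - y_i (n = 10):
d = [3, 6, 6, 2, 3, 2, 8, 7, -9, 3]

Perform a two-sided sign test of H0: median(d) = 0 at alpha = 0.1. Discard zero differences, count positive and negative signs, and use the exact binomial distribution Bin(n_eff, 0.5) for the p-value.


Step 1: Discard zero differences. Original n = 10; n_eff = number of nonzero differences = 10.
Nonzero differences (with sign): +3, +6, +6, +2, +3, +2, +8, +7, -9, +3
Step 2: Count signs: positive = 9, negative = 1.
Step 3: Under H0: P(positive) = 0.5, so the number of positives S ~ Bin(10, 0.5).
Step 4: Two-sided exact p-value = sum of Bin(10,0.5) probabilities at or below the observed probability = 0.021484.
Step 5: alpha = 0.1. reject H0.

n_eff = 10, pos = 9, neg = 1, p = 0.021484, reject H0.


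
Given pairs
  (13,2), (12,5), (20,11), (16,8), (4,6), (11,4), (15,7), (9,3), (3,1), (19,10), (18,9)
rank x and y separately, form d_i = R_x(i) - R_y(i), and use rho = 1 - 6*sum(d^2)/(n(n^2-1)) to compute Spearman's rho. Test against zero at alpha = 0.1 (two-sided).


Step 1: Rank x and y separately (midranks; no ties here).
rank(x): 13->6, 12->5, 20->11, 16->8, 4->2, 11->4, 15->7, 9->3, 3->1, 19->10, 18->9
rank(y): 2->2, 5->5, 11->11, 8->8, 6->6, 4->4, 7->7, 3->3, 1->1, 10->10, 9->9
Step 2: d_i = R_x(i) - R_y(i); compute d_i^2.
  (6-2)^2=16, (5-5)^2=0, (11-11)^2=0, (8-8)^2=0, (2-6)^2=16, (4-4)^2=0, (7-7)^2=0, (3-3)^2=0, (1-1)^2=0, (10-10)^2=0, (9-9)^2=0
sum(d^2) = 32.
Step 3: rho = 1 - 6*32 / (11*(11^2 - 1)) = 1 - 192/1320 = 0.854545.
Step 4: Under H0, t = rho * sqrt((n-2)/(1-rho^2)) = 4.9360 ~ t(9).
Step 5: Two-sided p-value from the t-distribution with 9 df = 0.000807.
Step 6: alpha = 0.1. reject H0.

rho = 0.8545, p = 0.000807, reject H0 at alpha = 0.1.


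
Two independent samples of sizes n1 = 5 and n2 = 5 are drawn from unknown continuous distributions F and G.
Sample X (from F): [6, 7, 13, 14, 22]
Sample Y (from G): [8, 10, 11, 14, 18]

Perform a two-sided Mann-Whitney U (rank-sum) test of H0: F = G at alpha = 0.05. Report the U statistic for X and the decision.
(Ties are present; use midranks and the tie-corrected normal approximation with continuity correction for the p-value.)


Step 1: Combine and sort all 10 observations; assign midranks.
sorted (value, group): (6,X), (7,X), (8,Y), (10,Y), (11,Y), (13,X), (14,X), (14,Y), (18,Y), (22,X)
ranks: 6->1, 7->2, 8->3, 10->4, 11->5, 13->6, 14->7.5, 14->7.5, 18->9, 22->10
Step 2: Rank sum for X: R1 = 1 + 2 + 6 + 7.5 + 10 = 26.5.
Step 3: U_X = R1 - n1(n1+1)/2 = 26.5 - 5*6/2 = 26.5 - 15 = 11.5.
       U_Y = n1*n2 - U_X = 25 - 11.5 = 13.5.
Step 4: Ties are present, so use the tie-corrected normal approximation (with continuity correction) for the p-value.
Step 5: p-value = 0.916563; compare to alpha = 0.05. fail to reject H0.

U_X = 11.5, p = 0.916563, fail to reject H0 at alpha = 0.05.


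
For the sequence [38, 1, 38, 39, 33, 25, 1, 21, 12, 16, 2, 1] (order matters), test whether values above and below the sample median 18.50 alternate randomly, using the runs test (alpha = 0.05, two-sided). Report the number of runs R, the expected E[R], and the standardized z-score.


Step 1: Compute median = 18.50; label A = above, B = below.
Labels in order: ABAAAABABBBB  (n_A = 6, n_B = 6)
Step 2: Count runs R = 6.
Step 3: Under H0 (random ordering), E[R] = 2*n_A*n_B/(n_A+n_B) + 1 = 2*6*6/12 + 1 = 7.0000.
        Var[R] = 2*n_A*n_B*(2*n_A*n_B - n_A - n_B) / ((n_A+n_B)^2 * (n_A+n_B-1)) = 4320/1584 = 2.7273.
        SD[R] = 1.6514.
Step 4: Continuity-corrected z = (R + 0.5 - E[R]) / SD[R] = (6 + 0.5 - 7.0000) / 1.6514 = -0.3028.
Step 5: Two-sided p-value via normal approximation = 2*(1 - Phi(|z|)) = 0.762069.
Step 6: alpha = 0.05. fail to reject H0.

R = 6, z = -0.3028, p = 0.762069, fail to reject H0.


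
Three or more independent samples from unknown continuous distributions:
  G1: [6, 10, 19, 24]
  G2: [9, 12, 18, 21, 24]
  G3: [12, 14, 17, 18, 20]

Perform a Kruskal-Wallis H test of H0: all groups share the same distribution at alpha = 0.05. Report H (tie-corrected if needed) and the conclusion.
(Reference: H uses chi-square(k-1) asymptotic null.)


Step 1: Combine all N = 14 observations and assign midranks.
sorted (value, group, rank): (6,G1,1), (9,G2,2), (10,G1,3), (12,G2,4.5), (12,G3,4.5), (14,G3,6), (17,G3,7), (18,G2,8.5), (18,G3,8.5), (19,G1,10), (20,G3,11), (21,G2,12), (24,G1,13.5), (24,G2,13.5)
Step 2: Sum ranks within each group.
R_1 = 27.5 (n_1 = 4)
R_2 = 40.5 (n_2 = 5)
R_3 = 37 (n_3 = 5)
Step 3: H = 12/(N(N+1)) * sum(R_i^2/n_i) - 3(N+1)
     = 12/(14*15) * (27.5^2/4 + 40.5^2/5 + 37^2/5) - 3*15
     = 0.057143 * 790.913 - 45
     = 0.195000.
Step 4: Ties present; correction factor C = 1 - 18/(14^3 - 14) = 0.993407. Corrected H = 0.195000 / 0.993407 = 0.196294.
Step 5: Under H0, H ~ chi^2(2); p-value = 0.906516.
Step 6: alpha = 0.05. fail to reject H0.

H = 0.1963, df = 2, p = 0.906516, fail to reject H0.


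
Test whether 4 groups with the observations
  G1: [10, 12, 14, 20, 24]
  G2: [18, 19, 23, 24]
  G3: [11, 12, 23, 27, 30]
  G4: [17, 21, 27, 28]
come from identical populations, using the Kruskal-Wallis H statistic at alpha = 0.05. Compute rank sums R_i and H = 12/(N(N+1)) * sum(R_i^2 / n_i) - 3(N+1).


Step 1: Combine all N = 18 observations and assign midranks.
sorted (value, group, rank): (10,G1,1), (11,G3,2), (12,G1,3.5), (12,G3,3.5), (14,G1,5), (17,G4,6), (18,G2,7), (19,G2,8), (20,G1,9), (21,G4,10), (23,G2,11.5), (23,G3,11.5), (24,G1,13.5), (24,G2,13.5), (27,G3,15.5), (27,G4,15.5), (28,G4,17), (30,G3,18)
Step 2: Sum ranks within each group.
R_1 = 32 (n_1 = 5)
R_2 = 40 (n_2 = 4)
R_3 = 50.5 (n_3 = 5)
R_4 = 48.5 (n_4 = 4)
Step 3: H = 12/(N(N+1)) * sum(R_i^2/n_i) - 3(N+1)
     = 12/(18*19) * (32^2/5 + 40^2/4 + 50.5^2/5 + 48.5^2/4) - 3*19
     = 0.035088 * 1702.91 - 57
     = 2.751316.
Step 4: Ties present; correction factor C = 1 - 24/(18^3 - 18) = 0.995872. Corrected H = 2.751316 / 0.995872 = 2.762720.
Step 5: Under H0, H ~ chi^2(3); p-value = 0.429674.
Step 6: alpha = 0.05. fail to reject H0.

H = 2.7627, df = 3, p = 0.429674, fail to reject H0.


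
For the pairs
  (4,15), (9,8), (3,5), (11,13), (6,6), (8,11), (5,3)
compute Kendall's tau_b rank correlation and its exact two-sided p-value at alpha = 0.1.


Step 1: Enumerate the 21 unordered pairs (i,j) with i<j and classify each by sign(x_j-x_i) * sign(y_j-y_i).
  (1,2):dx=+5,dy=-7->D; (1,3):dx=-1,dy=-10->C; (1,4):dx=+7,dy=-2->D; (1,5):dx=+2,dy=-9->D
  (1,6):dx=+4,dy=-4->D; (1,7):dx=+1,dy=-12->D; (2,3):dx=-6,dy=-3->C; (2,4):dx=+2,dy=+5->C
  (2,5):dx=-3,dy=-2->C; (2,6):dx=-1,dy=+3->D; (2,7):dx=-4,dy=-5->C; (3,4):dx=+8,dy=+8->C
  (3,5):dx=+3,dy=+1->C; (3,6):dx=+5,dy=+6->C; (3,7):dx=+2,dy=-2->D; (4,5):dx=-5,dy=-7->C
  (4,6):dx=-3,dy=-2->C; (4,7):dx=-6,dy=-10->C; (5,6):dx=+2,dy=+5->C; (5,7):dx=-1,dy=-3->C
  (6,7):dx=-3,dy=-8->C
Step 2: C = 14, D = 7, total pairs = 21.
Step 3: tau = (C - D)/(n(n-1)/2) = (14 - 7)/21 = 0.333333.
Step 4: Exact two-sided p-value (enumerate n! = 5040 permutations of y under H0): p = 0.381349.
Step 5: alpha = 0.1. fail to reject H0.

tau_b = 0.3333 (C=14, D=7), p = 0.381349, fail to reject H0.


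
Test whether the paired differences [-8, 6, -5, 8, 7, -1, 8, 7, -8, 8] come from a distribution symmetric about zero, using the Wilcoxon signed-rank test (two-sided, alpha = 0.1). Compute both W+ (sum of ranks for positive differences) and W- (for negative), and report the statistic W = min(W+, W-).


Step 1: Drop any zero differences (none here) and take |d_i|.
|d| = [8, 6, 5, 8, 7, 1, 8, 7, 8, 8]
Step 2: Midrank |d_i| (ties get averaged ranks).
ranks: |8|->8, |6|->3, |5|->2, |8|->8, |7|->4.5, |1|->1, |8|->8, |7|->4.5, |8|->8, |8|->8
Step 3: Attach original signs; sum ranks with positive sign and with negative sign.
W+ = 3 + 8 + 4.5 + 8 + 4.5 + 8 = 36
W- = 8 + 2 + 1 + 8 = 19
(Check: W+ + W- = 55 should equal n(n+1)/2 = 55.)
Step 4: Test statistic W = min(W+, W-) = 19.
Step 5: Ties in |d|, so use the tie-corrected normal approximation.
        E[W] = n(n+1)/4 = 10*11/4 = 27.5.
        Tie groups: |d|=7 (t=2), |d|=8 (t=5); sum(t^3 - t) = 126.
        Var[W] = n(n+1)(2n+1)/24 - sum(t^3-t)/48 = 2310/24 - 126/48 = 93.625.
        z = (W - E[W]) / sqrt(Var[W]) = (19 - 27.5) / 9.6760 = -0.8785.
        Two-sided p = 2*Phi(z) = 0.379693.
Step 6: alpha = 0.1. fail to reject H0.

W+ = 36, W- = 19, W = min = 19, p = 0.379693, fail to reject H0.


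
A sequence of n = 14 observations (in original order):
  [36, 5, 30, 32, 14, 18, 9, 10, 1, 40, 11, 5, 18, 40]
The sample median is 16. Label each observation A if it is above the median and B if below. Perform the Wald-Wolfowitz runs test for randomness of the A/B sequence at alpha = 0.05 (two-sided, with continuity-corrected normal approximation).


Step 1: Compute median = 16; label A = above, B = below.
Labels in order: ABAABABBBABBAA  (n_A = 7, n_B = 7)
Step 2: Count runs R = 9.
Step 3: Under H0 (random ordering), E[R] = 2*n_A*n_B/(n_A+n_B) + 1 = 2*7*7/14 + 1 = 8.0000.
        Var[R] = 2*n_A*n_B*(2*n_A*n_B - n_A - n_B) / ((n_A+n_B)^2 * (n_A+n_B-1)) = 8232/2548 = 3.2308.
        SD[R] = 1.7974.
Step 4: Continuity-corrected z = (R - 0.5 - E[R]) / SD[R] = (9 - 0.5 - 8.0000) / 1.7974 = 0.2782.
Step 5: Two-sided p-value via normal approximation = 2*(1 - Phi(|z|)) = 0.780879.
Step 6: alpha = 0.05. fail to reject H0.

R = 9, z = 0.2782, p = 0.780879, fail to reject H0.


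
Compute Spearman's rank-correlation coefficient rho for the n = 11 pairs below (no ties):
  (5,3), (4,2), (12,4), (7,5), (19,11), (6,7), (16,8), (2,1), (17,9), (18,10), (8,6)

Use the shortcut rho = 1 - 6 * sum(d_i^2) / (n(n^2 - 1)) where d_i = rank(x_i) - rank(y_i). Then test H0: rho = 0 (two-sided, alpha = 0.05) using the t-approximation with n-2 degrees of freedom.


Step 1: Rank x and y separately (midranks; no ties here).
rank(x): 5->3, 4->2, 12->7, 7->5, 19->11, 6->4, 16->8, 2->1, 17->9, 18->10, 8->6
rank(y): 3->3, 2->2, 4->4, 5->5, 11->11, 7->7, 8->8, 1->1, 9->9, 10->10, 6->6
Step 2: d_i = R_x(i) - R_y(i); compute d_i^2.
  (3-3)^2=0, (2-2)^2=0, (7-4)^2=9, (5-5)^2=0, (11-11)^2=0, (4-7)^2=9, (8-8)^2=0, (1-1)^2=0, (9-9)^2=0, (10-10)^2=0, (6-6)^2=0
sum(d^2) = 18.
Step 3: rho = 1 - 6*18 / (11*(11^2 - 1)) = 1 - 108/1320 = 0.918182.
Step 4: Under H0, t = rho * sqrt((n-2)/(1-rho^2)) = 6.9531 ~ t(9).
Step 5: Two-sided p-value from the t-distribution with 9 df = 0.000067.
Step 6: alpha = 0.05. reject H0.

rho = 0.9182, p = 0.000067, reject H0 at alpha = 0.05.


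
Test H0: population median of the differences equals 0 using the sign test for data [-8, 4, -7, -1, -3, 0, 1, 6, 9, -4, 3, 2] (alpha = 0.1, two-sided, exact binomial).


Step 1: Discard zero differences. Original n = 12; n_eff = number of nonzero differences = 11.
Nonzero differences (with sign): -8, +4, -7, -1, -3, +1, +6, +9, -4, +3, +2
Step 2: Count signs: positive = 6, negative = 5.
Step 3: Under H0: P(positive) = 0.5, so the number of positives S ~ Bin(11, 0.5).
Step 4: Two-sided exact p-value = sum of Bin(11,0.5) probabilities at or below the observed probability = 1.000000.
Step 5: alpha = 0.1. fail to reject H0.

n_eff = 11, pos = 6, neg = 5, p = 1.000000, fail to reject H0.


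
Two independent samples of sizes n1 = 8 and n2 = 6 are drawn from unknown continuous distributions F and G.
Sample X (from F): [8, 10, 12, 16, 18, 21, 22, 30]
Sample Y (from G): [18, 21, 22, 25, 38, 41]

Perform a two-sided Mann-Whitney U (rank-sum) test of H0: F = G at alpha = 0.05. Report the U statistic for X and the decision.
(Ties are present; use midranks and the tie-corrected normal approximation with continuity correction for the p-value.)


Step 1: Combine and sort all 14 observations; assign midranks.
sorted (value, group): (8,X), (10,X), (12,X), (16,X), (18,X), (18,Y), (21,X), (21,Y), (22,X), (22,Y), (25,Y), (30,X), (38,Y), (41,Y)
ranks: 8->1, 10->2, 12->3, 16->4, 18->5.5, 18->5.5, 21->7.5, 21->7.5, 22->9.5, 22->9.5, 25->11, 30->12, 38->13, 41->14
Step 2: Rank sum for X: R1 = 1 + 2 + 3 + 4 + 5.5 + 7.5 + 9.5 + 12 = 44.5.
Step 3: U_X = R1 - n1(n1+1)/2 = 44.5 - 8*9/2 = 44.5 - 36 = 8.5.
       U_Y = n1*n2 - U_X = 48 - 8.5 = 39.5.
Step 4: Ties are present, so use the tie-corrected normal approximation (with continuity correction) for the p-value.
Step 5: p-value = 0.052027; compare to alpha = 0.05. fail to reject H0.

U_X = 8.5, p = 0.052027, fail to reject H0 at alpha = 0.05.


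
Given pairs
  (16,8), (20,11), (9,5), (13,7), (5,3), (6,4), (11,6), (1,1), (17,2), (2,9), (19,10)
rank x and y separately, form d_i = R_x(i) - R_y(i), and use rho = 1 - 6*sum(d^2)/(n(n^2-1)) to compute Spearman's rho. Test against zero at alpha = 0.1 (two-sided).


Step 1: Rank x and y separately (midranks; no ties here).
rank(x): 16->8, 20->11, 9->5, 13->7, 5->3, 6->4, 11->6, 1->1, 17->9, 2->2, 19->10
rank(y): 8->8, 11->11, 5->5, 7->7, 3->3, 4->4, 6->6, 1->1, 2->2, 9->9, 10->10
Step 2: d_i = R_x(i) - R_y(i); compute d_i^2.
  (8-8)^2=0, (11-11)^2=0, (5-5)^2=0, (7-7)^2=0, (3-3)^2=0, (4-4)^2=0, (6-6)^2=0, (1-1)^2=0, (9-2)^2=49, (2-9)^2=49, (10-10)^2=0
sum(d^2) = 98.
Step 3: rho = 1 - 6*98 / (11*(11^2 - 1)) = 1 - 588/1320 = 0.554545.
Step 4: Under H0, t = rho * sqrt((n-2)/(1-rho^2)) = 1.9992 ~ t(9).
Step 5: Two-sided p-value from the t-distribution with 9 df = 0.076652.
Step 6: alpha = 0.1. reject H0.

rho = 0.5545, p = 0.076652, reject H0 at alpha = 0.1.


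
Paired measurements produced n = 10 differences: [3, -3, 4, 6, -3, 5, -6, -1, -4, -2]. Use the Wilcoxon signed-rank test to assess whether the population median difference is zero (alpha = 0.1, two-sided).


Step 1: Drop any zero differences (none here) and take |d_i|.
|d| = [3, 3, 4, 6, 3, 5, 6, 1, 4, 2]
Step 2: Midrank |d_i| (ties get averaged ranks).
ranks: |3|->4, |3|->4, |4|->6.5, |6|->9.5, |3|->4, |5|->8, |6|->9.5, |1|->1, |4|->6.5, |2|->2
Step 3: Attach original signs; sum ranks with positive sign and with negative sign.
W+ = 4 + 6.5 + 9.5 + 8 = 28
W- = 4 + 4 + 9.5 + 1 + 6.5 + 2 = 27
(Check: W+ + W- = 55 should equal n(n+1)/2 = 55.)
Step 4: Test statistic W = min(W+, W-) = 27.
Step 5: Ties in |d|, so use the tie-corrected normal approximation.
        E[W] = n(n+1)/4 = 10*11/4 = 27.5.
        Tie groups: |d|=3 (t=3), |d|=4 (t=2), |d|=6 (t=2); sum(t^3 - t) = 36.
        Var[W] = n(n+1)(2n+1)/24 - sum(t^3-t)/48 = 2310/24 - 36/48 = 95.5.
        z = (W - E[W]) / sqrt(Var[W]) = (27 - 27.5) / 9.7724 = -0.0512.
        Two-sided p = 2*Phi(z) = 0.959194.
Step 6: alpha = 0.1. fail to reject H0.

W+ = 28, W- = 27, W = min = 27, p = 0.959194, fail to reject H0.
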